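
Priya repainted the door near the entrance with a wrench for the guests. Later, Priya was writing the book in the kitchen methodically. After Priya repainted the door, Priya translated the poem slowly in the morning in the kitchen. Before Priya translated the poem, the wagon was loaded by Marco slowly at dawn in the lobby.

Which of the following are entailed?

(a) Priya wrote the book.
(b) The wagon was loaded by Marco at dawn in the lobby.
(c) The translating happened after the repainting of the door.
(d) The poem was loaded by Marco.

(b), (c)

(a) Not entailed — 'was writing' is progressive on an accomplishment; it does not entail the completed 'wrote'.
(b) Entailed — this follows by dropping conjuncts from the loading event's description.
(c) Entailed — the narrative places the repainting before the translating.
(d) Not entailed — Marco loaded the wagon, not the poem; the poem belongs to the translating event.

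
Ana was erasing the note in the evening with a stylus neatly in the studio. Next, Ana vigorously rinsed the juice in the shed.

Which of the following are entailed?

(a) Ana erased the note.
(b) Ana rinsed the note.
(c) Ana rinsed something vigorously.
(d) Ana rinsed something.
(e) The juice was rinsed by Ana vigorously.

(c), (d), (e)

(a) Not entailed — 'was erasing' is progressive on an accomplishment; it does not entail the completed 'erased'.
(b) Not entailed — Ana rinsed the juice, not the note; the note belongs to the erasing event.
(c) Entailed — this follows by dropping conjuncts from the rinsing event's description.
(d) Entailed — dropping 'in the shed', 'vigorously' and generalizing the patient leaves a sub-description the original still satisfies.
(e) Entailed — the original entails any weakening of itself; this just drops 'in the shed'.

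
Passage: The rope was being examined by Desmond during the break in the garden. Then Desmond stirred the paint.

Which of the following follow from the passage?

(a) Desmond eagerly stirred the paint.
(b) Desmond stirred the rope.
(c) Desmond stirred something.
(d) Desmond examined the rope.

(c), (d)

(a) Not entailed — 'eagerly' adds information not in the original event.
(b) Not entailed — Desmond stirred the paint, not the rope; the rope belongs to the examining event.
(c) Entailed — the original entails any weakening of itself; this just generalizes the patient.
(d) Entailed — 'examine' is an activity; 'was examining' entails that some examining happened, so 'examined' holds.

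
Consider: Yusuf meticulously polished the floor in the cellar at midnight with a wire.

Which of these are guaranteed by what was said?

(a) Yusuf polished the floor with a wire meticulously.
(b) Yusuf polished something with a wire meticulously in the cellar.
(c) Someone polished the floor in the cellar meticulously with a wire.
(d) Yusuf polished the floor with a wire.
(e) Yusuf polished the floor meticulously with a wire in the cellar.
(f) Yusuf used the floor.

(a) Entailed — the original entails any weakening of itself; this just drops 'at midnight', 'in the cellar'.
(b) Entailed — every conjunct here is already in the original polishing event.
(c) Entailed — every conjunct here is already in the original polishing event.
(d) Entailed — the original entails any weakening of itself; this just drops 'at midnight', 'meticulously', 'in the cellar'.
(e) Entailed — every conjunct here is already in the original polishing event.
(f) Not entailed — the floor is the patient, not an instrument — Yusuf used a wire.

(a), (b), (c), (d), (e)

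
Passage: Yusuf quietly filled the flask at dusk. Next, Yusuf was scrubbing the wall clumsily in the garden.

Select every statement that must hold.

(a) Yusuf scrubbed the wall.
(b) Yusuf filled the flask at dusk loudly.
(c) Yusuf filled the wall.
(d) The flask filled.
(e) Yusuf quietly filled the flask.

(a) Entailed — 'scrub' is an activity; 'was scrubbing' entails that some scrubbing happened, so 'scrubbed' holds.
(b) Not entailed — 'loudly' adds a manner not in (and inconsistent with) the original.
(c) Not entailed — Yusuf filled the flask, not the wall; the wall belongs to the scrubbing event.
(d) Entailed — 'Yusuf filled the flask' is causative; it entails the inchoative 'the flask filled'.
(e) Entailed — the original entails any weakening of itself; this just drops 'at dusk'.

(a), (d), (e)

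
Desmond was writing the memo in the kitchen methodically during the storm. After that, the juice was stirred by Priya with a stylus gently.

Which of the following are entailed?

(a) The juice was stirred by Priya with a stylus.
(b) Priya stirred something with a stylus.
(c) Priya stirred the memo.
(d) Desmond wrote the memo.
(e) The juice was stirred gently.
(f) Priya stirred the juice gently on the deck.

(a), (b), (e)

(a) Entailed — dropping 'gently' leaves a sub-description the original still satisfies.
(b) Entailed — this follows by dropping conjuncts from the stirring event's description.
(c) Not entailed — Priya stirred the juice, not the memo; the memo belongs to the writing event.
(d) Not entailed — 'was writing' is progressive on an accomplishment; it does not entail the completed 'wrote'.
(e) Entailed — the original entails any weakening of itself; this just drops 'with a stylus' and generalizes the agent.
(f) Not entailed — 'on the deck' adds information not in the original event.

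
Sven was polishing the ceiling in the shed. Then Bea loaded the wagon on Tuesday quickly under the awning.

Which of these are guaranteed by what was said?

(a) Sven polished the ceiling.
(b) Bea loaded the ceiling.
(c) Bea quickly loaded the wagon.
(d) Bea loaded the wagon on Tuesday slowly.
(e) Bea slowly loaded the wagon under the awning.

(a), (c)

(a) Entailed — 'polish' is an activity; 'was polishing' entails that some polishing happened, so 'polished' holds.
(b) Not entailed — Bea loaded the wagon, not the ceiling; the ceiling belongs to the polishing event.
(c) Entailed — the original entails any weakening of itself; this just drops 'under the awning', 'on Tuesday'.
(d) Not entailed — 'slowly' adds a manner not in (and inconsistent with) the original.
(e) Not entailed — 'slowly' adds a manner not in (and inconsistent with) the original.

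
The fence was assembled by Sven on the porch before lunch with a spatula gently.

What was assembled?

the fence

'the fence' marks the patient of the assembling event.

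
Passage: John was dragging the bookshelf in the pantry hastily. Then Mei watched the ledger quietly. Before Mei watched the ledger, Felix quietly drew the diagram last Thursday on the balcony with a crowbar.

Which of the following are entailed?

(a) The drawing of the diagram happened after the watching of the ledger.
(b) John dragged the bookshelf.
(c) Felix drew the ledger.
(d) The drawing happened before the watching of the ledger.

(a) Not entailed — the narrative places the drawing before the watching, not after.
(b) Entailed — 'drag' is an activity; 'was dragging' entails that some dragging happened, so 'dragged' holds.
(c) Not entailed — Felix drew the diagram, not the ledger; the ledger belongs to the watching event.
(d) Entailed — the narrative places the drawing before the watching.

(b), (d)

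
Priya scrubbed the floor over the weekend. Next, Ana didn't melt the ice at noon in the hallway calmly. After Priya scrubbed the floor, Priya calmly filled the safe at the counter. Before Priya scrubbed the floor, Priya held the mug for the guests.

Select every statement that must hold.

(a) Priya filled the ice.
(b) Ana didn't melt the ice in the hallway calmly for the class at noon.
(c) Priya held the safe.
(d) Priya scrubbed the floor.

(b), (d)

(a) Not entailed — Priya filled the safe, not the ice; the ice belongs to the melting event.
(b) Entailed — under negation, adding a further restriction is entailed: if no such melting event occurred, none occurred for the class either.
(c) Not entailed — Priya held the mug, not the safe; the safe belongs to the filling event.
(d) Entailed — dropping 'over the weekend' leaves a sub-description the original still satisfies.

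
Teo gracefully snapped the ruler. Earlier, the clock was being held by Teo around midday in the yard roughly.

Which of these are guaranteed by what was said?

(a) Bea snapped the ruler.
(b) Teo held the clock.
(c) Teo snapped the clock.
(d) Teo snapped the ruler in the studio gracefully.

(b)

(a) Not entailed — the passage has Teo snapping the ruler, not Bea.
(b) Entailed — 'hold' is an activity; 'was holding' entails that some holding happened, so 'held' holds.
(c) Not entailed — Teo snapped the ruler, not the clock; the clock belongs to the holding event.
(d) Not entailed — 'in the studio' adds information not in the original event.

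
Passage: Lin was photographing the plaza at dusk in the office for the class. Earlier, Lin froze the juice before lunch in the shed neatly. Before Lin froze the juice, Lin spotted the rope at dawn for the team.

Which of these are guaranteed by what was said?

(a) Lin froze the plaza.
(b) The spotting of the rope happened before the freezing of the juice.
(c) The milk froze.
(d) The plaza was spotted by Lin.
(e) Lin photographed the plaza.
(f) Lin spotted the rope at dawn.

(b), (f)

(a) Not entailed — Lin froze the juice, not the plaza; the plaza belongs to the photographing event.
(b) Entailed — the narrative places the spotting before the freezing.
(c) Not entailed — the juice is what froze, not the milk.
(d) Not entailed — Lin spotted the rope, not the plaza; the plaza belongs to the photographing event.
(e) Not entailed — 'was photographing' is progressive on an accomplishment; it does not entail the completed 'photographed'.
(f) Entailed — the original entails any weakening of itself; this just drops 'for the team'.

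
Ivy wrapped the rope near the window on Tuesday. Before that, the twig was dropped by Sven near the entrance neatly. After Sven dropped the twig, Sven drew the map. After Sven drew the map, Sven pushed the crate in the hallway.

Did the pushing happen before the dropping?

no

The narrative orders the dropping before the pushing.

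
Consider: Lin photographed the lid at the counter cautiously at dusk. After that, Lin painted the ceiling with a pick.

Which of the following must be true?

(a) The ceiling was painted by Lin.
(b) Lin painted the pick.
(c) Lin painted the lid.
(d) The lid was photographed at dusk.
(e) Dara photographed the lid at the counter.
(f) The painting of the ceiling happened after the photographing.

(a) Entailed — every conjunct here is already in the original painting event.
(b) Not entailed — the pick is the instrument, not what was painted.
(c) Not entailed — Lin painted the ceiling, not the lid; the lid belongs to the photographing event.
(d) Entailed — the original entails any weakening of itself; this just drops 'cautiously', 'at the counter' and generalizes the agent.
(e) Not entailed — the passage has Lin photographing the lid, not Dara.
(f) Entailed — the narrative places the photographing before the painting.

(a), (d), (f)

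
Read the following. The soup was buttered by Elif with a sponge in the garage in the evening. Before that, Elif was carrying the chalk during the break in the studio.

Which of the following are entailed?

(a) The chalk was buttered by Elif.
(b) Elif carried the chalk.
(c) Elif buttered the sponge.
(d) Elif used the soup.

(a) Not entailed — Elif buttered the soup, not the chalk; the chalk belongs to the carrying event.
(b) Entailed — 'carry' is an activity; 'was carrying' entails that some carrying happened, so 'carried' holds.
(c) Not entailed — the sponge is the instrument, not what was buttered.
(d) Not entailed — the soup is the patient, not an instrument — Elif used a sponge.

(b)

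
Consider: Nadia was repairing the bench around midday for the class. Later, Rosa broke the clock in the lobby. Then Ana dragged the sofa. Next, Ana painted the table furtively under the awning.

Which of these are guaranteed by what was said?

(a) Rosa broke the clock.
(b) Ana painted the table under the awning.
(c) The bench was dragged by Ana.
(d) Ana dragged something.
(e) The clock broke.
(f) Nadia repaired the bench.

(a) Entailed — this follows by dropping conjuncts from the breaking event's description.
(b) Entailed — every conjunct here is already in the original painting event.
(c) Not entailed — Ana dragged the sofa, not the bench; the bench belongs to the repairing event.
(d) Entailed — the original entails any weakening of itself; this just generalizes the patient.
(e) Entailed — 'Rosa broke the clock' is causative; it entails the inchoative 'the clock broke'.
(f) Not entailed — 'was repairing' is progressive on an accomplishment; it does not entail the completed 'repaired'.

(a), (b), (d), (e)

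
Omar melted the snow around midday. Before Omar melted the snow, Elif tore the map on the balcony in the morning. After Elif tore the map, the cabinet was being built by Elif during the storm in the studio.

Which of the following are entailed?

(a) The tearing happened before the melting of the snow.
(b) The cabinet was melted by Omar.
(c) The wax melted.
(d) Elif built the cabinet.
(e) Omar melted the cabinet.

(a) Entailed — the narrative places the tearing before the melting.
(b) Not entailed — Omar melted the snow, not the cabinet; the cabinet belongs to the building event.
(c) Not entailed — the snow is what melted, not the wax.
(d) Not entailed — 'was building' is progressive on an accomplishment; it does not entail the completed 'built'.
(e) Not entailed — Omar melted the snow, not the cabinet; the cabinet belongs to the building event.

(a)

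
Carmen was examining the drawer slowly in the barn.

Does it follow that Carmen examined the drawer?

'examine' is atelic; if Carmen was examining the drawer, then Carmen examined the drawer (for some time).

yes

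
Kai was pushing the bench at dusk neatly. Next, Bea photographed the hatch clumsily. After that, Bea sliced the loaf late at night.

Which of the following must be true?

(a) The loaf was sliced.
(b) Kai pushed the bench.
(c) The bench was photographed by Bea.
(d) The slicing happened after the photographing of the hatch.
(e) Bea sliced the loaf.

(a) Entailed — the original entails any weakening of itself; this just drops 'late at night' and generalizes the agent.
(b) Entailed — 'push' is an activity; 'was pushing' entails that some pushing happened, so 'pushed' holds.
(c) Not entailed — Bea photographed the hatch, not the bench; the bench belongs to the pushing event.
(d) Entailed — the narrative places the photographing before the slicing.
(e) Entailed — the original entails any weakening of itself; this just drops 'late at night'.

(a), (b), (d), (e)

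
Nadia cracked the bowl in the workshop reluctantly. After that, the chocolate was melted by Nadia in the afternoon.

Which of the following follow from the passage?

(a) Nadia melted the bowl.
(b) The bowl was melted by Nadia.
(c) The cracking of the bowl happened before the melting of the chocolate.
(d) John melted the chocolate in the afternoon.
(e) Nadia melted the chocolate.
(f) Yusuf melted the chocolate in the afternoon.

(a) Not entailed — Nadia melted the chocolate, not the bowl; the bowl belongs to the cracking event.
(b) Not entailed — Nadia melted the chocolate, not the bowl; the bowl belongs to the cracking event.
(c) Entailed — the narrative places the cracking before the melting.
(d) Not entailed — the passage has Nadia melting the chocolate, not John.
(e) Entailed — every conjunct here is already in the original melting event.
(f) Not entailed — the passage has Nadia melting the chocolate, not Yusuf.

(c), (e)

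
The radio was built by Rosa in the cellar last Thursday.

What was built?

the radio

'the radio' marks the patient of the building event.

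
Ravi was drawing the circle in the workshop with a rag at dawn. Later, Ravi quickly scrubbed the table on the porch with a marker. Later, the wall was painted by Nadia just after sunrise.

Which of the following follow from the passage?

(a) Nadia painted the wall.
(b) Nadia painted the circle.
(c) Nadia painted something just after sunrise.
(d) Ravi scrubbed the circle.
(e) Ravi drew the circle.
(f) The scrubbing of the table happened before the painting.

(a), (c), (f)

(a) Entailed — every conjunct here is already in the original painting event.
(b) Not entailed — Nadia painted the wall, not the circle; the circle belongs to the drawing event.
(c) Entailed — this follows by dropping conjuncts from the painting event's description.
(d) Not entailed — Ravi scrubbed the table, not the circle; the circle belongs to the drawing event.
(e) Not entailed — 'was drawing' is progressive on an accomplishment; it does not entail the completed 'drew'.
(f) Entailed — the narrative places the scrubbing before the painting.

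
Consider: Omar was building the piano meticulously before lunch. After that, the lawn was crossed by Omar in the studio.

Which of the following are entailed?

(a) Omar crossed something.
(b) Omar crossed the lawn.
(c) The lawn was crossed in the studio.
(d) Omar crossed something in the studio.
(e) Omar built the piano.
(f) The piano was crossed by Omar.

(a), (b), (c), (d)

(a) Entailed — the original entails any weakening of itself; this just drops 'in the studio' and generalizes the patient.
(b) Entailed — the original entails any weakening of itself; this just drops 'in the studio'.
(c) Entailed — generalizing the agent leaves a sub-description the original still satisfies.
(d) Entailed — this follows by dropping conjuncts from the crossing event's description.
(e) Not entailed — 'was building' is progressive on an accomplishment; it does not entail the completed 'built'.
(f) Not entailed — Omar crossed the lawn, not the piano; the piano belongs to the building event.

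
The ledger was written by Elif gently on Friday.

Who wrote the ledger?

'Elif' marks the agent of the writing event.

Elif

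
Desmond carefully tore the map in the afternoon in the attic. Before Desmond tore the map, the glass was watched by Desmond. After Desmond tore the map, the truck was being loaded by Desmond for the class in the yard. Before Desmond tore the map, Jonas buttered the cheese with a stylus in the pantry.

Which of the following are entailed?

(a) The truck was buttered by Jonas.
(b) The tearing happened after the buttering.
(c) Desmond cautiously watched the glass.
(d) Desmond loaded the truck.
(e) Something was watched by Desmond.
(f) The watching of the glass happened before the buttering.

(b), (e)

(a) Not entailed — Jonas buttered the cheese, not the truck; the truck belongs to the loading event.
(b) Entailed — the narrative places the buttering before the tearing.
(c) Not entailed — 'cautiously' adds information not in the original event.
(d) Not entailed — 'was loading' is progressive on an accomplishment; it does not entail the completed 'loaded'.
(e) Entailed — the original entails any weakening of itself; this just generalizes the patient.
(f) Not entailed — the narrative doesn't order the watching relative to the buttering.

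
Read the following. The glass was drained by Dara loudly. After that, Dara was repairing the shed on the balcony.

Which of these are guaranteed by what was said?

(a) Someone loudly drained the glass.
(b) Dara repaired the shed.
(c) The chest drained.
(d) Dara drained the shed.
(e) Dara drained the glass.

(a) Entailed — this follows by dropping conjuncts from the draining event's description.
(b) Not entailed — 'was repairing' is progressive on an accomplishment; it does not entail the completed 'repaired'.
(c) Not entailed — the glass is what drained, not the chest.
(d) Not entailed — Dara drained the glass, not the shed; the shed belongs to the repairing event.
(e) Entailed — every conjunct here is already in the original draining event.

(a), (e)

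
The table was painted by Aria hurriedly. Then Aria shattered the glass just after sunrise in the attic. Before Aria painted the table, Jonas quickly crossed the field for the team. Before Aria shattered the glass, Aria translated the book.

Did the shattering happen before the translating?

The narrative orders the translating before the shattering.

no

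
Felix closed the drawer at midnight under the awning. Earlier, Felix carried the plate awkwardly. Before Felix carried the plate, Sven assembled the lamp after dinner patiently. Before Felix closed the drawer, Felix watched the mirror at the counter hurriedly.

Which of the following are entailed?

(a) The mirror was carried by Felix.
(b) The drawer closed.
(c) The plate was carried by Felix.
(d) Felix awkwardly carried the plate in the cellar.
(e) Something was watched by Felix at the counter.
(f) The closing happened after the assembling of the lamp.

(a) Not entailed — Felix carried the plate, not the mirror; the mirror belongs to the watching event.
(b) Entailed — 'Felix closed the drawer' is causative; it entails the inchoative 'the drawer closed'.
(c) Entailed — this follows by dropping conjuncts from the carrying event's description.
(d) Not entailed — 'in the cellar' adds information not in the original event.
(e) Entailed — the original entails any weakening of itself; this just drops 'hurriedly' and generalizes the patient.
(f) Entailed — the narrative places the assembling before the closing.

(b), (c), (e), (f)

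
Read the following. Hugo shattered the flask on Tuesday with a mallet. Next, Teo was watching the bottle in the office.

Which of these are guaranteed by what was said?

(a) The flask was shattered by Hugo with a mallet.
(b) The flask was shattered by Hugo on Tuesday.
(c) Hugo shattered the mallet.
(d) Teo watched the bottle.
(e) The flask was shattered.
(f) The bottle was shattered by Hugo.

(a), (b), (d), (e)

(a) Entailed — the original entails any weakening of itself; this just drops 'on Tuesday'.
(b) Entailed — every conjunct here is already in the original shattering event.
(c) Not entailed — the mallet is the instrument, not what was shattered.
(d) Entailed — 'watch' is an activity; 'was watching' entails that some watching happened, so 'watched' holds.
(e) Entailed — dropping 'with a mallet', 'on Tuesday' and generalizing the agent leaves a sub-description the original still satisfies.
(f) Not entailed — Hugo shattered the flask, not the bottle; the bottle belongs to the watching event.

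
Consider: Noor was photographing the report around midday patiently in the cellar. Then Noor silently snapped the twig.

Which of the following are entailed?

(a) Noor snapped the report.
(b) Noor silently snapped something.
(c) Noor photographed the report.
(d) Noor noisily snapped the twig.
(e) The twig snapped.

(b), (e)

(a) Not entailed — Noor snapped the twig, not the report; the report belongs to the photographing event.
(b) Entailed — generalizing the patient leaves a sub-description the original still satisfies.
(c) Not entailed — 'was photographing' is progressive on an accomplishment; it does not entail the completed 'photographed'.
(d) Not entailed — 'noisily' adds a manner not in (and inconsistent with) the original.
(e) Entailed — 'Noor snapped the twig' is causative; it entails the inchoative 'the twig snapped'.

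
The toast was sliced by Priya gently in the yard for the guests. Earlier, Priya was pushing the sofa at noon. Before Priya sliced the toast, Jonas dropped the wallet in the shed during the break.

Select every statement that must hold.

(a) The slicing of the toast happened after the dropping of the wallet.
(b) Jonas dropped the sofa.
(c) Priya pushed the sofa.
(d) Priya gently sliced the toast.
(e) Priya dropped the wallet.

(a), (c), (d)

(a) Entailed — the narrative places the dropping before the slicing.
(b) Not entailed — Jonas dropped the wallet, not the sofa; the sofa belongs to the pushing event.
(c) Entailed — 'push' is an activity; 'was pushing' entails that some pushing happened, so 'pushed' holds.
(d) Entailed — every conjunct here is already in the original slicing event.
(e) Not entailed — the passage has Jonas dropping the wallet, not Priya.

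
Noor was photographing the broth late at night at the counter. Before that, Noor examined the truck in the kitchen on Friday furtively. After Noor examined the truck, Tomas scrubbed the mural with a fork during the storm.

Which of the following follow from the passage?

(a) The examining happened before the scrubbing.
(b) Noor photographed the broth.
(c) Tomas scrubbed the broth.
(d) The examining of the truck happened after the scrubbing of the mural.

(a) Entailed — the narrative places the examining before the scrubbing.
(b) Not entailed — 'was photographing' is progressive on an accomplishment; it does not entail the completed 'photographed'.
(c) Not entailed — Tomas scrubbed the mural, not the broth; the broth belongs to the photographing event.
(d) Not entailed — the narrative places the examining before the scrubbing, not after.

(a)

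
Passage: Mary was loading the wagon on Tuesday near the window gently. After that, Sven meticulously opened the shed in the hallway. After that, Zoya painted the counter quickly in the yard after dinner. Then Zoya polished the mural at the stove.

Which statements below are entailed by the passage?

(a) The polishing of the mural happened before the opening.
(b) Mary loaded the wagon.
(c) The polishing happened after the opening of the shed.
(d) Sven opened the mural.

(c)

(a) Not entailed — the narrative places the opening before the polishing, not after.
(b) Not entailed — 'was loading' is progressive on an accomplishment; it does not entail the completed 'loaded'.
(c) Entailed — the narrative places the opening before the polishing.
(d) Not entailed — Sven opened the shed, not the mural; the mural belongs to the polishing event.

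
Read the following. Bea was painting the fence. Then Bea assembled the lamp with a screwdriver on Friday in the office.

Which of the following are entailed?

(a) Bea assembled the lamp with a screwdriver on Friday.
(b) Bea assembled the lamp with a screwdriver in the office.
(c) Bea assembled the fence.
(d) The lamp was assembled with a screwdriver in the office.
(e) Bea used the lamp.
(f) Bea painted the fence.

(a), (b), (d)

(a) Entailed — dropping 'in the office' leaves a sub-description the original still satisfies.
(b) Entailed — the original entails any weakening of itself; this just drops 'on Friday'.
(c) Not entailed — Bea assembled the lamp, not the fence; the fence belongs to the painting event.
(d) Entailed — this follows by dropping conjuncts from the assembling event's description.
(e) Not entailed — the lamp is the patient, not an instrument — Bea used a screwdriver.
(f) Not entailed — 'was painting' is progressive on an accomplishment; it does not entail the completed 'painted'.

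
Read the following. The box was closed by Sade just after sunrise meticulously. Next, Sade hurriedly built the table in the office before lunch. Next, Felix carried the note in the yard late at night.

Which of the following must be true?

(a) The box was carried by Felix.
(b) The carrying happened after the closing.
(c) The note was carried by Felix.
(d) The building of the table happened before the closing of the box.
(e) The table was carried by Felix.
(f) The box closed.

(b), (c), (f)

(a) Not entailed — Felix carried the note, not the box; the box belongs to the closing event.
(b) Entailed — the narrative places the closing before the carrying.
(c) Entailed — the original entails any weakening of itself; this just drops 'in the yard', 'late at night'.
(d) Not entailed — the narrative places the closing before the building, not after.
(e) Not entailed — Felix carried the note, not the table; the table belongs to the building event.
(f) Entailed — 'Sade closed the box' is causative; it entails the inchoative 'the box closed'.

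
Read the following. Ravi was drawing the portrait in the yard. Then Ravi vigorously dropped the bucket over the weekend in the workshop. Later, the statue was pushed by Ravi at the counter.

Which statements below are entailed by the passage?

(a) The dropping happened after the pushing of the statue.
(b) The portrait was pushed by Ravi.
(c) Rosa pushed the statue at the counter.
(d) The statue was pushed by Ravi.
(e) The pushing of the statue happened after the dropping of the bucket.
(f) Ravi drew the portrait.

(a) Not entailed — the narrative places the dropping before the pushing, not after.
(b) Not entailed — Ravi pushed the statue, not the portrait; the portrait belongs to the drawing event.
(c) Not entailed — the passage has Ravi pushing the statue, not Rosa.
(d) Entailed — this follows by dropping conjuncts from the pushing event's description.
(e) Entailed — the narrative places the dropping before the pushing.
(f) Not entailed — 'was drawing' is progressive on an accomplishment; it does not entail the completed 'drew'.

(d), (e)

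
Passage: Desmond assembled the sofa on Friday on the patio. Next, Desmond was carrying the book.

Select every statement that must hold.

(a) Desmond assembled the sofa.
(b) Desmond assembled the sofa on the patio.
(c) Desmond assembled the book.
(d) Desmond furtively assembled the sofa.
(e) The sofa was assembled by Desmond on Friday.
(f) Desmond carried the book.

(a), (b), (e), (f)

(a) Entailed — this follows by dropping conjuncts from the assembling event's description.
(b) Entailed — every conjunct here is already in the original assembling event.
(c) Not entailed — Desmond assembled the sofa, not the book; the book belongs to the carrying event.
(d) Not entailed — 'furtively' adds information not in the original event.
(e) Entailed — dropping 'on the patio' leaves a sub-description the original still satisfies.
(f) Entailed — 'carry' is an activity; 'was carrying' entails that some carrying happened, so 'carried' holds.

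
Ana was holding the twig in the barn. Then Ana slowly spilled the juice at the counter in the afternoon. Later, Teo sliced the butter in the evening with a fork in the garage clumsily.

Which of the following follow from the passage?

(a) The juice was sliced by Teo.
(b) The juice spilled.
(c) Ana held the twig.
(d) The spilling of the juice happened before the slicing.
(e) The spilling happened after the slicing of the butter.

(b), (c), (d)

(a) Not entailed — Teo sliced the butter, not the juice; the juice belongs to the spilling event.
(b) Entailed — 'Ana spilled the juice' is causative; it entails the inchoative 'the juice spilled'.
(c) Entailed — 'hold' is an activity; 'was holding' entails that some holding happened, so 'held' holds.
(d) Entailed — the narrative places the spilling before the slicing.
(e) Not entailed — the narrative places the spilling before the slicing, not after.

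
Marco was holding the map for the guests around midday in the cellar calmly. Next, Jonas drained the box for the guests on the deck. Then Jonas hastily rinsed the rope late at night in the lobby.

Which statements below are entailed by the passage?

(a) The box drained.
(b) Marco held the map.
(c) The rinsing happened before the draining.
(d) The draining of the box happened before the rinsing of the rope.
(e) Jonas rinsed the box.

(a) Entailed — 'Jonas drained the box' is causative; it entails the inchoative 'the box drained'.
(b) Entailed — 'hold' is an activity; 'was holding' entails that some holding happened, so 'held' holds.
(c) Not entailed — the narrative places the draining before the rinsing, not after.
(d) Entailed — the narrative places the draining before the rinsing.
(e) Not entailed — Jonas rinsed the rope, not the box; the box belongs to the draining event.

(a), (b), (d)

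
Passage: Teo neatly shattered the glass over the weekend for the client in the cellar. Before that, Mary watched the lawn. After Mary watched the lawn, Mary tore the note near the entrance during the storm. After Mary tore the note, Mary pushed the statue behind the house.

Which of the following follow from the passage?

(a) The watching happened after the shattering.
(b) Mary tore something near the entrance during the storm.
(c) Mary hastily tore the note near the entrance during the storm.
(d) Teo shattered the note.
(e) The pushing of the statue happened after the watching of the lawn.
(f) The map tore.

(a) Not entailed — the narrative places the watching before the shattering, not after.
(b) Entailed — the original entails any weakening of itself; this just generalizes the patient.
(c) Not entailed — 'hastily' adds information not in the original event.
(d) Not entailed — Teo shattered the glass, not the note; the note belongs to the tearing event.
(e) Entailed — the narrative places the watching before the pushing.
(f) Not entailed — the note is what tore, not the map.

(b), (e)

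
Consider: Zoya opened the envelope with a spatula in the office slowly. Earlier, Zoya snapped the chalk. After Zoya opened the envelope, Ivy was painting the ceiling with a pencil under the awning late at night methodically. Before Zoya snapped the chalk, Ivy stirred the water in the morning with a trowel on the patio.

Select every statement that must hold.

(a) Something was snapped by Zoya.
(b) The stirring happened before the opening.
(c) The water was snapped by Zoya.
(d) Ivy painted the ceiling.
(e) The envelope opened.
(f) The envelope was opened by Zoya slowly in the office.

(a), (b), (e), (f)

(a) Entailed — every conjunct here is already in the original snapping event.
(b) Entailed — the narrative places the stirring before the opening.
(c) Not entailed — Zoya snapped the chalk, not the water; the water belongs to the stirring event.
(d) Not entailed — 'was painting' is progressive on an accomplishment; it does not entail the completed 'painted'.
(e) Entailed — 'Zoya opened the envelope' is causative; it entails the inchoative 'the envelope opened'.
(f) Entailed — every conjunct here is already in the original opening event.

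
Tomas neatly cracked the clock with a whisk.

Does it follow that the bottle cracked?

no

Nothing is said about any bottle; only the clock is affected.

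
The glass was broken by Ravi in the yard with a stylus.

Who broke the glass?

'Ravi' marks the agent of the breaking event.

Ravi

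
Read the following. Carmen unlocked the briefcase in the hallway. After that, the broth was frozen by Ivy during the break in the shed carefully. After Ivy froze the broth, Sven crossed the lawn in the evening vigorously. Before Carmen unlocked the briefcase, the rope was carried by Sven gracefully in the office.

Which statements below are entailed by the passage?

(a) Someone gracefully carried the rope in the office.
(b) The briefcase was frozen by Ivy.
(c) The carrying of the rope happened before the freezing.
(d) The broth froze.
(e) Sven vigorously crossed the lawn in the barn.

(a), (c), (d)

(a) Entailed — every conjunct here is already in the original carrying event.
(b) Not entailed — Ivy froze the broth, not the briefcase; the briefcase belongs to the unlocking event.
(c) Entailed — the narrative places the carrying before the freezing.
(d) Entailed — 'Ivy froze the broth' is causative; it entails the inchoative 'the broth froze'.
(e) Not entailed — 'in the barn' adds information not in the original event.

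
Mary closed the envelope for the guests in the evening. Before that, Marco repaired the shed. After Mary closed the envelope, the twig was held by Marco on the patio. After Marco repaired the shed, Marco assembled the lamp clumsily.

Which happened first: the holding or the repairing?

the repairing

The connectives place the repairing before the holding.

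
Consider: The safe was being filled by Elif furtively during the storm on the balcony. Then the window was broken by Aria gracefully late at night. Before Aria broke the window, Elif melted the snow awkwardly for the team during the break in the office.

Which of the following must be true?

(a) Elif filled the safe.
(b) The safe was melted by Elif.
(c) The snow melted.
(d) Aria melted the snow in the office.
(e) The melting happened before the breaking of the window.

(a) Not entailed — 'was filling' is progressive on an accomplishment; it does not entail the completed 'filled'.
(b) Not entailed — Elif melted the snow, not the safe; the safe belongs to the filling event.
(c) Entailed — 'Elif melted the snow' is causative; it entails the inchoative 'the snow melted'.
(d) Not entailed — the passage has Elif melting the snow, not Aria.
(e) Entailed — the narrative places the melting before the breaking.

(c), (e)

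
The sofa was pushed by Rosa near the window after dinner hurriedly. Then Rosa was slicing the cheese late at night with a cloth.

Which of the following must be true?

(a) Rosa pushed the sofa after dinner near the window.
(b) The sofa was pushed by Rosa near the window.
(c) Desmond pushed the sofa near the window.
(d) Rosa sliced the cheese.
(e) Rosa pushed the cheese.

(a), (b)

(a) Entailed — this follows by dropping conjuncts from the pushing event's description.
(b) Entailed — the original entails any weakening of itself; this just drops 'hurriedly', 'after dinner'.
(c) Not entailed — the passage has Rosa pushing the sofa, not Desmond.
(d) Not entailed — 'was slicing' is progressive on an accomplishment; it does not entail the completed 'sliced'.
(e) Not entailed — Rosa pushed the sofa, not the cheese; the cheese belongs to the slicing event.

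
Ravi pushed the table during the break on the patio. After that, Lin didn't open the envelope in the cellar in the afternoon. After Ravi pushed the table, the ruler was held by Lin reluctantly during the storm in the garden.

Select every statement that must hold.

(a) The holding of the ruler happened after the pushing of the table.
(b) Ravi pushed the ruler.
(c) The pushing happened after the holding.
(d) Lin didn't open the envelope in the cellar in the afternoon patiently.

(a) Entailed — the narrative places the pushing before the holding.
(b) Not entailed — Ravi pushed the table, not the ruler; the ruler belongs to the holding event.
(c) Not entailed — the narrative places the pushing before the holding, not after.
(d) Entailed — under negation, adding a further restriction is entailed: if no such opening event occurred, none occurred patiently either.

(a), (d)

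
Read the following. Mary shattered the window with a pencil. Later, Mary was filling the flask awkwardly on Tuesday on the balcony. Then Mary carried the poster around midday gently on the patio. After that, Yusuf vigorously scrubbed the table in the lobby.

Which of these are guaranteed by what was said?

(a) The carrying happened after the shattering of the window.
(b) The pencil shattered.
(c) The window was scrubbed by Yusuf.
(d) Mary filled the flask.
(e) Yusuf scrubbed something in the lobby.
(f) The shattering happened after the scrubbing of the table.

(a) Entailed — the narrative places the shattering before the carrying.
(b) Not entailed — the window is what shattered, not the pencil.
(c) Not entailed — Yusuf scrubbed the table, not the window; the window belongs to the shattering event.
(d) Not entailed — 'was filling' is progressive on an accomplishment; it does not entail the completed 'filled'.
(e) Entailed — the original entails any weakening of itself; this just drops 'vigorously' and generalizes the patient.
(f) Not entailed — the narrative places the shattering before the scrubbing, not after.

(a), (e)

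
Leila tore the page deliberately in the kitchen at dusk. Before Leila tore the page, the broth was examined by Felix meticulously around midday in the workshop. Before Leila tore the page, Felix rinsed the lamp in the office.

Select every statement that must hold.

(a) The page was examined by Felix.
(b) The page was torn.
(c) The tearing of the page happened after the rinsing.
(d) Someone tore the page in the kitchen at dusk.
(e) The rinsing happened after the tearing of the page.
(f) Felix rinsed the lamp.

(b), (c), (d), (f)

(a) Not entailed — Felix examined the broth, not the page; the page belongs to the tearing event.
(b) Entailed — every conjunct here is already in the original tearing event.
(c) Entailed — the narrative places the rinsing before the tearing.
(d) Entailed — dropping 'deliberately' and generalizing the agent leaves a sub-description the original still satisfies.
(e) Not entailed — the narrative places the rinsing before the tearing, not after.
(f) Entailed — this follows by dropping conjuncts from the rinsing event's description.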